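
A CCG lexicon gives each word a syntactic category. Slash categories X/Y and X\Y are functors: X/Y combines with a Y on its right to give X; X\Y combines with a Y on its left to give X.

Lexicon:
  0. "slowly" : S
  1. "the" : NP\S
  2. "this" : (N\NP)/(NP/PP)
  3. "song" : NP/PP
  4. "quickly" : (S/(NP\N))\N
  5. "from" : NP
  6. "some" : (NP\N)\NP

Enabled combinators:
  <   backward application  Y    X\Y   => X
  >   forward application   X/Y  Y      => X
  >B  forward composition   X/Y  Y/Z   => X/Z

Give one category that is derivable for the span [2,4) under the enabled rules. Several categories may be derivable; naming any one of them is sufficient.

[0,7] S   >
  [0,5] S/(NP\N)   <
    [0,4] N   <
      [0,2] NP   <
        [0,1] "slowly" : S
        [1,2] "the" : NP\S
      [2,4] N\NP   >
        [2,3] "this" : (N\NP)/(NP/PP)
        [3,4] "song" : NP/PP
    [4,5] "quickly" : (S/(NP\N))\N
  [5,7] NP\N   <
    [5,6] "from" : NP
    [6,7] "some" : (NP\N)\NP

N\NP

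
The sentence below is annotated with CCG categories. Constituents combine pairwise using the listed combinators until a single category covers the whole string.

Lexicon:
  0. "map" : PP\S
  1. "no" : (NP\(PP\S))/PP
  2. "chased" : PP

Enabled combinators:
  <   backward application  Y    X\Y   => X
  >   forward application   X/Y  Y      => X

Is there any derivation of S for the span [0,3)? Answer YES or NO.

NO

PP\S (NP\(PP\S))/PP PP
CKY chart[0,3] = {NP}; S ∉ chart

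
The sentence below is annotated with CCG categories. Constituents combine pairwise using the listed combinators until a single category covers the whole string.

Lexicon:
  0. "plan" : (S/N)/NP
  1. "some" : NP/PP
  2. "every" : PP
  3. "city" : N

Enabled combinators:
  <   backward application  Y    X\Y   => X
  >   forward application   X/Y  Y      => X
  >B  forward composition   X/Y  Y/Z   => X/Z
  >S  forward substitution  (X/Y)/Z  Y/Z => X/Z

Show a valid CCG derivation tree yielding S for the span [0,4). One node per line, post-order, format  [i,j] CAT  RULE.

[0,4] S   >
  [0,3] S/N   >
    [0,1] "plan" : (S/N)/NP
    [1,3] NP   >
      [1,2] "some" : NP/PP
      [2,3] "every" : PP
  [3,4] "city" : N

[0,1] (S/N)/NP  lex  "plan"
[1,2] NP/PP  lex  "some"
[2,3] PP  lex  "every"
[1,3] NP  >  k=2
[0,3] S/N  >  k=1
[3,4] N  lex  "city"
[0,4] S  >  k=3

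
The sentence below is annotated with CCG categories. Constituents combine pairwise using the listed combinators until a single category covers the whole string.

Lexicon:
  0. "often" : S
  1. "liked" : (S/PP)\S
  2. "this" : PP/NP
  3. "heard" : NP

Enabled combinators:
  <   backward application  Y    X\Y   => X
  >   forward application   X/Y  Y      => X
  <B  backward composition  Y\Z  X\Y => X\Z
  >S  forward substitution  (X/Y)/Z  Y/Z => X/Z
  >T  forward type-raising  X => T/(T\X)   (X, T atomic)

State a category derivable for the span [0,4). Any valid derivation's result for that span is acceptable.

S

[0,4] S   >
  [0,2] S/PP   <
    [0,1] "often" : S
    [1,2] "liked" : (S/PP)\S
  [2,4] PP   >
    [2,3] "this" : PP/NP
    [3,4] "heard" : NP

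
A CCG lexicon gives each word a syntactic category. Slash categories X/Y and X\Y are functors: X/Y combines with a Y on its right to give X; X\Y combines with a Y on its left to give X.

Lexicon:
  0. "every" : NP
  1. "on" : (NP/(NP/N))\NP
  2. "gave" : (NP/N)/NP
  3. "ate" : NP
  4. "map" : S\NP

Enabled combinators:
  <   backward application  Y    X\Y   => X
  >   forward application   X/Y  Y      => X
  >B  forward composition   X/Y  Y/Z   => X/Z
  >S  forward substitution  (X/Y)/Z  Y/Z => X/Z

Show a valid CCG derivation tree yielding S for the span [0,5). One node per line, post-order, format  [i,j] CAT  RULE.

[0,1] NP  lex  "every"
[1,2] (NP/(NP/N))\NP  lex  "on"
[0,2] NP/(NP/N)  <  k=1
[2,3] (NP/N)/NP  lex  "gave"
[3,4] NP  lex  "ate"
[2,4] NP/N  >  k=3
[0,4] NP  >  k=2
[4,5] S\NP  lex  "map"
[0,5] S  <  k=4

[0,5] S   <
  [0,4] NP   >
    [0,2] NP/(NP/N)   <
      [0,1] "every" : NP
      [1,2] "on" : (NP/(NP/N))\NP
    [2,4] NP/N   >
      [2,3] "gave" : (NP/N)/NP
      [3,4] "ate" : NP
  [4,5] "map" : S\NP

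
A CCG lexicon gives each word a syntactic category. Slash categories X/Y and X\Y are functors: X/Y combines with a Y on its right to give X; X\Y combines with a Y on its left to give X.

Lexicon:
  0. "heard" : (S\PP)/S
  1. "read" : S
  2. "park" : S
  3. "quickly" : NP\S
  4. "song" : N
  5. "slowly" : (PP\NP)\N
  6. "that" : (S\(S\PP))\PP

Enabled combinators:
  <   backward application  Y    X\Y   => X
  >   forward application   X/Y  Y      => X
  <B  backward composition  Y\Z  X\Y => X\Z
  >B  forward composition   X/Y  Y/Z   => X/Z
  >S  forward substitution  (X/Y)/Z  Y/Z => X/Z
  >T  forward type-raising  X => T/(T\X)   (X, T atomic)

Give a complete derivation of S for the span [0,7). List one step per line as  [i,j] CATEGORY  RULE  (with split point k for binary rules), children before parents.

[0,7] S   <
  [0,2] S\PP   >
    [0,1] "heard" : (S\PP)/S
    [1,2] "read" : S
  [2,7] S\(S\PP)   <
    [2,6] PP   <
      [2,4] NP   >
        [2,3] NP/(NP\S)   >T
          [2,3] "park" : S
        [3,4] "quickly" : NP\S
      [4,6] PP\NP   <
        [4,5] "song" : N
        [5,6] "slowly" : (PP\NP)\N
    [6,7] "that" : (S\(S\PP))\PP

[0,1] (S\PP)/S  lex  "heard"
[1,2] S  lex  "read"
[0,2] S\PP  >  k=1
[2,3] S  lex  "park"
[2,3] NP/(NP\S)  >T
[3,4] NP\S  lex  "quickly"
[2,4] NP  >  k=3
[4,5] N  lex  "song"
[5,6] (PP\NP)\N  lex  "slowly"
[4,6] PP\NP  <  k=5
[2,6] PP  <  k=4
[6,7] (S\(S\PP))\PP  lex  "that"
[2,7] S\(S\PP)  <  k=6
[0,7] S  <  k=2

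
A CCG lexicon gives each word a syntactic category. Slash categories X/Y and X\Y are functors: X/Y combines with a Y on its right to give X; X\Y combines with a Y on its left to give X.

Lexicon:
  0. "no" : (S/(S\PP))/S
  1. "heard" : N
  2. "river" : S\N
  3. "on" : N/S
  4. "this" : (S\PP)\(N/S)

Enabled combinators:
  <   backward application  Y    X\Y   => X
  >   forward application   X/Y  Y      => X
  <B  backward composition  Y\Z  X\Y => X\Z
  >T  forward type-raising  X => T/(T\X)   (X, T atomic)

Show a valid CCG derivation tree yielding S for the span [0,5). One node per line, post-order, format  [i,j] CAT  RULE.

[0,1] (S/(S\PP))/S  lex  "no"
[1,2] N  lex  "heard"
[2,3] S\N  lex  "river"
[1,3] S  <  k=2
[0,3] S/(S\PP)  >  k=1
[3,4] N/S  lex  "on"
[4,5] (S\PP)\(N/S)  lex  "this"
[3,5] S\PP  <  k=4
[0,5] S  >  k=3

[0,5] S   >
  [0,3] S/(S\PP)   >
    [0,1] "no" : (S/(S\PP))/S
    [1,3] S   <
      [1,2] "heard" : N
      [2,3] "river" : S\N
  [3,5] S\PP   <
    [3,4] "on" : N/S
    [4,5] "this" : (S\PP)\(N/S)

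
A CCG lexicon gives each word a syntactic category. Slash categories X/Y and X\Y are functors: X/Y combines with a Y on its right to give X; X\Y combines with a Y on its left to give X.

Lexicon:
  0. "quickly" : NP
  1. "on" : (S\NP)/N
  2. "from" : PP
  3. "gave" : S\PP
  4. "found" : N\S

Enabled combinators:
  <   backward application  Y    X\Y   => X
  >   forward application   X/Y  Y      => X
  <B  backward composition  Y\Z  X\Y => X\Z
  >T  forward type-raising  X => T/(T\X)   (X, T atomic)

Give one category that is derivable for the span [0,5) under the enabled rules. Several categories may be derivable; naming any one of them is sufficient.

[0,5] S   <
  [0,1] "quickly" : NP
  [1,5] S\NP   >
    [1,2] "on" : (S\NP)/N
    [2,5] N   <
      [2,3] "from" : PP
      [3,5] N\PP   <B
        [3,4] "gave" : S\PP
        [4,5] "found" : N\S

S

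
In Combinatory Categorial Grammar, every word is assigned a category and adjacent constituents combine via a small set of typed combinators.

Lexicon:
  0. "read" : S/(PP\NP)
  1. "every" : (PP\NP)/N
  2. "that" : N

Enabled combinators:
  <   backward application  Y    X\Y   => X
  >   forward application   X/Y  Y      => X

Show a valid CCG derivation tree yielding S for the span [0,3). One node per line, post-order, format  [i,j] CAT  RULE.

[0,3] S   >
  [0,1] "read" : S/(PP\NP)
  [1,3] PP\NP   >
    [1,2] "every" : (PP\NP)/N
    [2,3] "that" : N

[0,1] S/(PP\NP)  lex  "read"
[1,2] (PP\NP)/N  lex  "every"
[2,3] N  lex  "that"
[1,3] PP\NP  >  k=2
[0,3] S  >  k=1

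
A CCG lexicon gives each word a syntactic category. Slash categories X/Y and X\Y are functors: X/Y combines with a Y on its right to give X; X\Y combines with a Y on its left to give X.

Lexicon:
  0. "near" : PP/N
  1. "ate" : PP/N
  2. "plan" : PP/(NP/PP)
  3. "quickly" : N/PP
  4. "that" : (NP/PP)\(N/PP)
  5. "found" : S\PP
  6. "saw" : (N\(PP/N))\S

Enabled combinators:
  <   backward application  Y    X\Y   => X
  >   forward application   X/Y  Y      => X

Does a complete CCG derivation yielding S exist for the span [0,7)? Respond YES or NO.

PP/N PP/N PP/(NP/PP) N/PP (NP/PP)\(N/PP) S\PP (N\(PP/N))\S
CKY chart[0,7] = {PP}; S ∉ chart

NO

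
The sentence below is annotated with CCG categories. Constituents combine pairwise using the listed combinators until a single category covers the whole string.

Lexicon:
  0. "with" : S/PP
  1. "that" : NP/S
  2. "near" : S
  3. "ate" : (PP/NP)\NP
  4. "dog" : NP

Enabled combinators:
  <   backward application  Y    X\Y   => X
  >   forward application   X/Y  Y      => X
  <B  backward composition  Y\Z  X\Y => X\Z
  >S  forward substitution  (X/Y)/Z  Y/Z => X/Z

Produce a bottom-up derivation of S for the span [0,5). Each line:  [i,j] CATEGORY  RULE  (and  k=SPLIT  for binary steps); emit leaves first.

[0,5] S   >
  [0,1] "with" : S/PP
  [1,5] PP   >
    [1,4] PP/NP   <
      [1,3] NP   >
        [1,2] "that" : NP/S
        [2,3] "near" : S
      [3,4] "ate" : (PP/NP)\NP
    [4,5] "dog" : NP

[0,1] S/PP  lex  "with"
[1,2] NP/S  lex  "that"
[2,3] S  lex  "near"
[1,3] NP  >  k=2
[3,4] (PP/NP)\NP  lex  "ate"
[1,4] PP/NP  <  k=3
[4,5] NP  lex  "dog"
[1,5] PP  >  k=4
[0,5] S  >  k=1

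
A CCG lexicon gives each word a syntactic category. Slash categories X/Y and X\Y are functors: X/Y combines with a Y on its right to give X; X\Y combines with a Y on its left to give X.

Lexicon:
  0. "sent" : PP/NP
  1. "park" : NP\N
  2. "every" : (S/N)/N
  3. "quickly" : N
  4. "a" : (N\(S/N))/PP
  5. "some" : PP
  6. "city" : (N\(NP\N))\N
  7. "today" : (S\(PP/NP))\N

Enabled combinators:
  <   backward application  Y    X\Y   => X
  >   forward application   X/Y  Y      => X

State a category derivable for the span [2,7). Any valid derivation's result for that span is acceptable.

N\(NP\N)

[0,8] S   <
  [0,1] "sent" : PP/NP
  [1,8] S\(PP/NP)   <
    [1,7] N   <
      [1,2] "park" : NP\N
      [2,7] N\(NP\N)   <
        [2,6] N   <
          [2,4] S/N   >
            [2,3] "every" : (S/N)/N
            [3,4] "quickly" : N
          [4,6] N\(S/N)   >
            [4,5] "a" : (N\(S/N))/PP
            [5,6] "some" : PP
        [6,7] "city" : (N\(NP\N))\N
    [7,8] "today" : (S\(PP/NP))\N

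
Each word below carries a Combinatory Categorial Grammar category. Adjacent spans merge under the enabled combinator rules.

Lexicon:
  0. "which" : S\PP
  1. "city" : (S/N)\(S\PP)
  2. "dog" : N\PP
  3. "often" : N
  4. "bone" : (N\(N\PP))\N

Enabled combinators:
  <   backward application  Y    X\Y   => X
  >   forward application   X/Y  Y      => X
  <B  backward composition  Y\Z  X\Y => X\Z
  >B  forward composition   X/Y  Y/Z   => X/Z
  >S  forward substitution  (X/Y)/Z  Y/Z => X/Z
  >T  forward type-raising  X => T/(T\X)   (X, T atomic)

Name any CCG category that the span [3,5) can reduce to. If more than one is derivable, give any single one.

N\(N\PP)

[0,5] S   >
  [0,2] S/N   <
    [0,1] "which" : S\PP
    [1,2] "city" : (S/N)\(S\PP)
  [2,5] N   <
    [2,3] "dog" : N\PP
    [3,5] N\(N\PP)   <
      [3,4] "often" : N
      [4,5] "bone" : (N\(N\PP))\N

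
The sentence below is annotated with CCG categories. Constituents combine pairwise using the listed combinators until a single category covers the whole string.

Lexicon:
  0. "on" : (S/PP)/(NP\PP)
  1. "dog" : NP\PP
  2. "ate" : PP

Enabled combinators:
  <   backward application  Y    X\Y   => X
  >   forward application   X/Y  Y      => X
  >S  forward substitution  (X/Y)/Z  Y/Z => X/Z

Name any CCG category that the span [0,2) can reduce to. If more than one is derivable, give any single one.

[0,3] S   >
  [0,2] S/PP   >
    [0,1] "on" : (S/PP)/(NP\PP)
    [1,2] "dog" : NP\PP
  [2,3] "ate" : PP

S/PP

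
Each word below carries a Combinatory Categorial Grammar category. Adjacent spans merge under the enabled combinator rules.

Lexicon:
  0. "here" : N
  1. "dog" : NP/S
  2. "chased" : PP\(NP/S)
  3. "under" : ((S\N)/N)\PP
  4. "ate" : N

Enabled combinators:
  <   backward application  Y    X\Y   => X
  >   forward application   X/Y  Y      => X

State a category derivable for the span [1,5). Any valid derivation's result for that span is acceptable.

S\N

[0,5] S   <
  [0,1] "here" : N
  [1,5] S\N   >
    [1,4] (S\N)/N   <
      [1,3] PP   <
        [1,2] "dog" : NP/S
        [2,3] "chased" : PP\(NP/S)
      [3,4] "under" : ((S\N)/N)\PP
    [4,5] "ate" : N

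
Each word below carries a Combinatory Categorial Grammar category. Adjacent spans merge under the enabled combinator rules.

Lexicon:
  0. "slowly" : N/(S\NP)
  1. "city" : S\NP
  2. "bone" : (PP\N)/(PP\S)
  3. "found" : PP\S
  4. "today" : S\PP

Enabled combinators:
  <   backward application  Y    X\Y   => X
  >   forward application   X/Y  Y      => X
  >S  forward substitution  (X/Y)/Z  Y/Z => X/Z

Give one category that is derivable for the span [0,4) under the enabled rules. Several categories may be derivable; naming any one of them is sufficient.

[0,5] S   <
  [0,4] PP   <
    [0,2] N   >
      [0,1] "slowly" : N/(S\NP)
      [1,2] "city" : S\NP
    [2,4] PP\N   >
      [2,3] "bone" : (PP\N)/(PP\S)
      [3,4] "found" : PP\S
  [4,5] "today" : S\PP

PP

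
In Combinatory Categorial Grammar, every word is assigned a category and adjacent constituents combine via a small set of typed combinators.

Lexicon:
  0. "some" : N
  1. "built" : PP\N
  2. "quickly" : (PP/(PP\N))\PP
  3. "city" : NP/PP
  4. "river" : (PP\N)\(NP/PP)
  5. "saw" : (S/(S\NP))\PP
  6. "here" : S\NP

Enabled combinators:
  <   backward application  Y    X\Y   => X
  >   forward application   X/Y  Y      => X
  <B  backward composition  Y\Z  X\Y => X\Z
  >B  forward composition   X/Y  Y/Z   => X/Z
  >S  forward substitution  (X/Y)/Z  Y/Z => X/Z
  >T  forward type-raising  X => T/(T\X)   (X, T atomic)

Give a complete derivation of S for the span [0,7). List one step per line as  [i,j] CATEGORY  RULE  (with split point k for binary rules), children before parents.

[0,1] N  lex  "some"
[1,2] PP\N  lex  "built"
[0,2] PP  <  k=1
[2,3] (PP/(PP\N))\PP  lex  "quickly"
[0,3] PP/(PP\N)  <  k=2
[3,4] NP/PP  lex  "city"
[4,5] (PP\N)\(NP/PP)  lex  "river"
[3,5] PP\N  <  k=4
[0,5] PP  >  k=3
[5,6] (S/(S\NP))\PP  lex  "saw"
[0,6] S/(S\NP)  <  k=5
[6,7] S\NP  lex  "here"
[0,7] S  >  k=6

[0,7] S   >
  [0,6] S/(S\NP)   <
    [0,5] PP   >
      [0,3] PP/(PP\N)   <
        [0,2] PP   <
          [0,1] "some" : N
          [1,2] "built" : PP\N
        [2,3] "quickly" : (PP/(PP\N))\PP
      [3,5] PP\N   <
        [3,4] "city" : NP/PP
        [4,5] "river" : (PP\N)\(NP/PP)
    [5,6] "saw" : (S/(S\NP))\PP
  [6,7] "here" : S\NP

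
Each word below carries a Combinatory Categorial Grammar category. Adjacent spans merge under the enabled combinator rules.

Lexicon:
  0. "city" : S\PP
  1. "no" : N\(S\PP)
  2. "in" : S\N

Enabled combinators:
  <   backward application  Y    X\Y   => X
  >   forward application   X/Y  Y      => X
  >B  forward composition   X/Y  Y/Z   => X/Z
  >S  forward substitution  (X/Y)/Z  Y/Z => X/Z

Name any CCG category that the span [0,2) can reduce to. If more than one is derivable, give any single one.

N

[0,3] S   <
  [0,2] N   <
    [0,1] "city" : S\PP
    [1,2] "no" : N\(S\PP)
  [2,3] "in" : S\N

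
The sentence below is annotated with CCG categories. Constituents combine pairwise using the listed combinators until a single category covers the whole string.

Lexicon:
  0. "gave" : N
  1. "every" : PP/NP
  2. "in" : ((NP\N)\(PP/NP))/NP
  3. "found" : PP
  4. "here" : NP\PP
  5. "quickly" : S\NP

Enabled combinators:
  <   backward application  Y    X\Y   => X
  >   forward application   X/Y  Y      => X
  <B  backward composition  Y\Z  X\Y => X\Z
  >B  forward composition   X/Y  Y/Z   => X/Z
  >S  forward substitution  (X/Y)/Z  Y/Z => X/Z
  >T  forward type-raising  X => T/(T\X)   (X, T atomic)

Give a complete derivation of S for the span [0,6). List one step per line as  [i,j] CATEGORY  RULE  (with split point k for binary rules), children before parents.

[0,1] N  lex  "gave"
[1,2] PP/NP  lex  "every"
[2,3] ((NP\N)\(PP/NP))/NP  lex  "in"
[3,4] PP  lex  "found"
[3,4] NP/(NP\PP)  >T
[4,5] NP\PP  lex  "here"
[3,5] NP  >  k=4
[2,5] (NP\N)\(PP/NP)  >  k=3
[1,5] NP\N  <  k=2
[5,6] S\NP  lex  "quickly"
[1,6] S\N  <B  k=5
[0,6] S  <  k=1

[0,6] S   <
  [0,1] "gave" : N
  [1,6] S\N   <B
    [1,5] NP\N   <
      [1,2] "every" : PP/NP
      [2,5] (NP\N)\(PP/NP)   >
        [2,3] "in" : ((NP\N)\(PP/NP))/NP
        [3,5] NP   >
          [3,4] NP/(NP\PP)   >T
            [3,4] "found" : PP
          [4,5] "here" : NP\PP
    [5,6] "quickly" : S\NP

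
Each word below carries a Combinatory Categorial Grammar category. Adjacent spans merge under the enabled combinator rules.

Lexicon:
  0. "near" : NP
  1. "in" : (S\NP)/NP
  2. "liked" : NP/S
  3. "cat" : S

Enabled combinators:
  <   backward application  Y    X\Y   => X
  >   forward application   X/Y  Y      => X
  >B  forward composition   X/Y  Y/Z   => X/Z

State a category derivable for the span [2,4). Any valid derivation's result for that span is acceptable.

[0,4] S   <
  [0,1] "near" : NP
  [1,4] S\NP   >
    [1,2] "in" : (S\NP)/NP
    [2,4] NP   >
      [2,3] "liked" : NP/S
      [3,4] "cat" : S

NP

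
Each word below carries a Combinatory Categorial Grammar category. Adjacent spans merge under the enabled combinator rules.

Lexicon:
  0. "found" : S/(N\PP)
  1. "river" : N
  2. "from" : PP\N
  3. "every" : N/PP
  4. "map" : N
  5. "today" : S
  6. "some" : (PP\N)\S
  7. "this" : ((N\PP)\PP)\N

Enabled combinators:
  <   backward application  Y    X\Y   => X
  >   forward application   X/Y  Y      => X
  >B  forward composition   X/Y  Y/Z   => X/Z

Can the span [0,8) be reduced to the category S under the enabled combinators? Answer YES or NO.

[0,8] S   >
  [0,1] "found" : S/(N\PP)
  [1,8] N\PP   <
    [1,3] PP   <
      [1,2] "river" : N
      [2,3] "from" : PP\N
    [3,8] (N\PP)\PP   <
      [3,7] N   >
        [3,4] "every" : N/PP
        [4,7] PP   <
          [4,5] "map" : N
          [5,7] PP\N   <
            [5,6] "today" : S
            [6,7] "some" : (PP\N)\S
      [7,8] "this" : ((N\PP)\PP)\N

YES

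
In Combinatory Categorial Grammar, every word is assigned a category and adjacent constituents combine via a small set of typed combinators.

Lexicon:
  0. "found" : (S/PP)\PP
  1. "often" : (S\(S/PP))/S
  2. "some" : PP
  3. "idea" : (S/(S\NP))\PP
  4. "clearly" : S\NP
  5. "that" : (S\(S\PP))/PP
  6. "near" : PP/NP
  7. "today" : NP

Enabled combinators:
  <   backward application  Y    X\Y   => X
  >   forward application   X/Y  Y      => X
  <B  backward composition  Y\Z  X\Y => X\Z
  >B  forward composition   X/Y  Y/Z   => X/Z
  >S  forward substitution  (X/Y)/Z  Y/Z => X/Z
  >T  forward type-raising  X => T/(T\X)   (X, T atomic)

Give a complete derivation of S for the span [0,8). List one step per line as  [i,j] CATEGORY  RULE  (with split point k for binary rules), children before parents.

[0,8] S   <
  [0,5] S\PP   <B
    [0,1] "found" : (S/PP)\PP
    [1,5] S\(S/PP)   >
      [1,2] "often" : (S\(S/PP))/S
      [2,5] S   >
        [2,4] S/(S\NP)   <
          [2,3] "some" : PP
          [3,4] "idea" : (S/(S\NP))\PP
        [4,5] "clearly" : S\NP
  [5,8] S\(S\PP)   >
    [5,6] "that" : (S\(S\PP))/PP
    [6,8] PP   >
      [6,7] "near" : PP/NP
      [7,8] "today" : NP

[0,1] (S/PP)\PP  lex  "found"
[1,2] (S\(S/PP))/S  lex  "often"
[2,3] PP  lex  "some"
[3,4] (S/(S\NP))\PP  lex  "idea"
[2,4] S/(S\NP)  <  k=3
[4,5] S\NP  lex  "clearly"
[2,5] S  >  k=4
[1,5] S\(S/PP)  >  k=2
[0,5] S\PP  <B  k=1
[5,6] (S\(S\PP))/PP  lex  "that"
[6,7] PP/NP  lex  "near"
[7,8] NP  lex  "today"
[6,8] PP  >  k=7
[5,8] S\(S\PP)  >  k=6
[0,8] S  <  k=5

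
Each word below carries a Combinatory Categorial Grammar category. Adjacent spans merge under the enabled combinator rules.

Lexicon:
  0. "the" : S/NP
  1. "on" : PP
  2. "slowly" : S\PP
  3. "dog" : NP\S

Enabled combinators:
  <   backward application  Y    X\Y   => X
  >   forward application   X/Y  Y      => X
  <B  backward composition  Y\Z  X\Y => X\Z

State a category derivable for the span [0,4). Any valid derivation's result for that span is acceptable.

S

[0,4] S   >
  [0,1] "the" : S/NP
  [1,4] NP   <
    [1,3] S   <
      [1,2] "on" : PP
      [2,3] "slowly" : S\PP
    [3,4] "dog" : NP\S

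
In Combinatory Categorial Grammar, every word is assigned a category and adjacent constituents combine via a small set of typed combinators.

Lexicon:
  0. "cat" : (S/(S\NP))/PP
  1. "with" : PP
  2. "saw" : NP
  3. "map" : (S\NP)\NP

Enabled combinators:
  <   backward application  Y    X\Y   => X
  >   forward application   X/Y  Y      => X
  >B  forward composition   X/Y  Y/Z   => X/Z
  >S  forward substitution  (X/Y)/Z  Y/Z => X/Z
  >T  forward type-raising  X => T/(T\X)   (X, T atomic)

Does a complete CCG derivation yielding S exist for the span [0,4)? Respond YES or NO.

[0,4] S   >
  [0,2] S/(S\NP)   >
    [0,1] "cat" : (S/(S\NP))/PP
    [1,2] "with" : PP
  [2,4] S\NP   <
    [2,3] "saw" : NP
    [3,4] "map" : (S\NP)\NP

YES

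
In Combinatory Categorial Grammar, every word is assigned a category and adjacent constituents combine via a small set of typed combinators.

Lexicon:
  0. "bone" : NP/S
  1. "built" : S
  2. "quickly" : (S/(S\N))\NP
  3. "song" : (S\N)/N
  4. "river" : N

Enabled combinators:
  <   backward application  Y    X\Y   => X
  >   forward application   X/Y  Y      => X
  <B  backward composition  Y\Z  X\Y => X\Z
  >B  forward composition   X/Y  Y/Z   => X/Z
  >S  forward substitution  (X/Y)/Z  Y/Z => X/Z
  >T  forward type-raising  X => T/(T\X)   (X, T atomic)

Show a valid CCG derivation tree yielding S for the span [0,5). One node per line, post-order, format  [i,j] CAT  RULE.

[0,1] NP/S  lex  "bone"
[1,2] S  lex  "built"
[0,2] NP  >  k=1
[2,3] (S/(S\N))\NP  lex  "quickly"
[0,3] S/(S\N)  <  k=2
[3,4] (S\N)/N  lex  "song"
[4,5] N  lex  "river"
[3,5] S\N  >  k=4
[0,5] S  >  k=3

[0,5] S   >
  [0,3] S/(S\N)   <
    [0,2] NP   >
      [0,1] "bone" : NP/S
      [1,2] "built" : S
    [2,3] "quickly" : (S/(S\N))\NP
  [3,5] S\N   >
    [3,4] "song" : (S\N)/N
    [4,5] "river" : N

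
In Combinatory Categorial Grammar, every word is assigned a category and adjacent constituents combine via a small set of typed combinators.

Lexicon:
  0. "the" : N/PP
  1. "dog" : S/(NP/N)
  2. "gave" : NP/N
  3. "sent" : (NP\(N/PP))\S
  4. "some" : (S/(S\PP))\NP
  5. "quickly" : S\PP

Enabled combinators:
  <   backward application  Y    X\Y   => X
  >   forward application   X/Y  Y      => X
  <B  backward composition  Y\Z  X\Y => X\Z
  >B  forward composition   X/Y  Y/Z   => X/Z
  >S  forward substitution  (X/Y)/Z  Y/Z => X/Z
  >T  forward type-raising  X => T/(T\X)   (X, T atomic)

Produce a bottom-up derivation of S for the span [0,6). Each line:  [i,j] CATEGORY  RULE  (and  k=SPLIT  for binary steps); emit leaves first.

[0,1] N/PP  lex  "the"
[1,2] S/(NP/N)  lex  "dog"
[2,3] NP/N  lex  "gave"
[1,3] S  >  k=2
[3,4] (NP\(N/PP))\S  lex  "sent"
[1,4] NP\(N/PP)  <  k=3
[0,4] NP  <  k=1
[4,5] (S/(S\PP))\NP  lex  "some"
[0,5] S/(S\PP)  <  k=4
[5,6] S\PP  lex  "quickly"
[0,6] S  >  k=5

[0,6] S   >
  [0,5] S/(S\PP)   <
    [0,4] NP   <
      [0,1] "the" : N/PP
      [1,4] NP\(N/PP)   <
        [1,3] S   >
          [1,2] "dog" : S/(NP/N)
          [2,3] "gave" : NP/N
        [3,4] "sent" : (NP\(N/PP))\S
    [4,5] "some" : (S/(S\PP))\NP
  [5,6] "quickly" : S\PP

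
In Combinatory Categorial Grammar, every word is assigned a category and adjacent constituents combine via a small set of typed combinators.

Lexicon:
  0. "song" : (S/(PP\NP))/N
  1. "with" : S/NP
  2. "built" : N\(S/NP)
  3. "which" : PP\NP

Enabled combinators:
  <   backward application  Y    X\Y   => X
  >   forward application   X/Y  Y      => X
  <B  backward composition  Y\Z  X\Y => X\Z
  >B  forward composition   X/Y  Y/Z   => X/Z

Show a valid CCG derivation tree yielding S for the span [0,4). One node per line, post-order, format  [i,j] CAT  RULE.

[0,1] (S/(PP\NP))/N  lex  "song"
[1,2] S/NP  lex  "with"
[2,3] N\(S/NP)  lex  "built"
[1,3] N  <  k=2
[0,3] S/(PP\NP)  >  k=1
[3,4] PP\NP  lex  "which"
[0,4] S  >  k=3

[0,4] S   >
  [0,3] S/(PP\NP)   >
    [0,1] "song" : (S/(PP\NP))/N
    [1,3] N   <
      [1,2] "with" : S/NP
      [2,3] "built" : N\(S/NP)
  [3,4] "which" : PP\NP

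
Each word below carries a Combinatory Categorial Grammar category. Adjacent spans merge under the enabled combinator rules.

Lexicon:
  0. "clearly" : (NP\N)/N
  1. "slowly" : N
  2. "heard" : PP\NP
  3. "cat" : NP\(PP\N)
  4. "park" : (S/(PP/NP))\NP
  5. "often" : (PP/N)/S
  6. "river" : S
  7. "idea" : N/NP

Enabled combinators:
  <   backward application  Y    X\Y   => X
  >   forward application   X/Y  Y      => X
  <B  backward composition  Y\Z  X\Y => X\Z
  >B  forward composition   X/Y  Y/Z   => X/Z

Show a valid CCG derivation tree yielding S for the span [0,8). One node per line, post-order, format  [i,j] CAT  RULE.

[0,1] (NP\N)/N  lex  "clearly"
[1,2] N  lex  "slowly"
[0,2] NP\N  >  k=1
[2,3] PP\NP  lex  "heard"
[0,3] PP\N  <B  k=2
[3,4] NP\(PP\N)  lex  "cat"
[0,4] NP  <  k=3
[4,5] (S/(PP/NP))\NP  lex  "park"
[0,5] S/(PP/NP)  <  k=4
[5,6] (PP/N)/S  lex  "often"
[6,7] S  lex  "river"
[5,7] PP/N  >  k=6
[7,8] N/NP  lex  "idea"
[5,8] PP/NP  >B  k=7
[0,8] S  >  k=5

[0,8] S   >
  [0,5] S/(PP/NP)   <
    [0,4] NP   <
      [0,3] PP\N   <B
        [0,2] NP\N   >
          [0,1] "clearly" : (NP\N)/N
          [1,2] "slowly" : N
        [2,3] "heard" : PP\NP
      [3,4] "cat" : NP\(PP\N)
    [4,5] "park" : (S/(PP/NP))\NP
  [5,8] PP/NP   >B
    [5,7] PP/N   >
      [5,6] "often" : (PP/N)/S
      [6,7] "river" : S
    [7,8] "idea" : N/NP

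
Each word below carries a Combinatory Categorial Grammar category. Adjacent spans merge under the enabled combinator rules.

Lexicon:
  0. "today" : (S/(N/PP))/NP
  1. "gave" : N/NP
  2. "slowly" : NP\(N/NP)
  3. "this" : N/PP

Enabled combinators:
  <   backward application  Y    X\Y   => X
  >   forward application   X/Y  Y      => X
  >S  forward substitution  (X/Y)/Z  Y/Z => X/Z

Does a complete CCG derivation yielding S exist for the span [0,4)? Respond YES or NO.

YES

[0,4] S   >
  [0,3] S/(N/PP)   >
    [0,1] "today" : (S/(N/PP))/NP
    [1,3] NP   <
      [1,2] "gave" : N/NP
      [2,3] "slowly" : NP\(N/NP)
  [3,4] "this" : N/PP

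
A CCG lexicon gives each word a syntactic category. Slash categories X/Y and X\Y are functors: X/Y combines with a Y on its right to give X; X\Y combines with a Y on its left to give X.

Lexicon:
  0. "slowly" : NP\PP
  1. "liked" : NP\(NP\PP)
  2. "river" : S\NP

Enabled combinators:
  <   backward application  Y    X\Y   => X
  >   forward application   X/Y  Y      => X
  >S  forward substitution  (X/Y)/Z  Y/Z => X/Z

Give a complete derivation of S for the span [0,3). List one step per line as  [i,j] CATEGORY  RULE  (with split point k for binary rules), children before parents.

[0,1] NP\PP  lex  "slowly"
[1,2] NP\(NP\PP)  lex  "liked"
[0,2] NP  <  k=1
[2,3] S\NP  lex  "river"
[0,3] S  <  k=2

[0,3] S   <
  [0,2] NP   <
    [0,1] "slowly" : NP\PP
    [1,2] "liked" : NP\(NP\PP)
  [2,3] "river" : S\NP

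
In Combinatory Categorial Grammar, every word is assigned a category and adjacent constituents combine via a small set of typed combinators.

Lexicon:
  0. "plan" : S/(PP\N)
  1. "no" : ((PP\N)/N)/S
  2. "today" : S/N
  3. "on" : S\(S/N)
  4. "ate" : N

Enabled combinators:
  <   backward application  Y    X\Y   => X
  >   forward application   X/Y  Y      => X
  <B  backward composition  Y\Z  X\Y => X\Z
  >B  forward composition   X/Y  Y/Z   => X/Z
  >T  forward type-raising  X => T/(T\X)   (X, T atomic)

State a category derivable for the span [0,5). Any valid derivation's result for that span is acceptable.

[0,5] S   >
  [0,1] "plan" : S/(PP\N)
  [1,5] PP\N   >
    [1,4] (PP\N)/N   >
      [1,2] "no" : ((PP\N)/N)/S
      [2,4] S   <
        [2,3] "today" : S/N
        [3,4] "on" : S\(S/N)
    [4,5] "ate" : N

S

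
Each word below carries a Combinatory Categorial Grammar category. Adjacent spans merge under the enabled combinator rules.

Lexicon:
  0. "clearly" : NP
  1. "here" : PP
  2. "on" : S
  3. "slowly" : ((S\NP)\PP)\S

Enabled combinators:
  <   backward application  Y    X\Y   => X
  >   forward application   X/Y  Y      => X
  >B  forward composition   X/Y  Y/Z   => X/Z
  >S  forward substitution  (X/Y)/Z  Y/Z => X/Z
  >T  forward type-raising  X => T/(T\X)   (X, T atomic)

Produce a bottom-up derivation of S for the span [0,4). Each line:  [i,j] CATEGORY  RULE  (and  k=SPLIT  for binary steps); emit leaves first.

[0,4] S   >
  [0,1] S/(S\NP)   >T
    [0,1] "clearly" : NP
  [1,4] S\NP   <
    [1,2] "here" : PP
    [2,4] (S\NP)\PP   <
      [2,3] "on" : S
      [3,4] "slowly" : ((S\NP)\PP)\S

[0,1] NP  lex  "clearly"
[0,1] S/(S\NP)  >T
[1,2] PP  lex  "here"
[2,3] S  lex  "on"
[3,4] ((S\NP)\PP)\S  lex  "slowly"
[2,4] (S\NP)\PP  <  k=3
[1,4] S\NP  <  k=2
[0,4] S  >  k=1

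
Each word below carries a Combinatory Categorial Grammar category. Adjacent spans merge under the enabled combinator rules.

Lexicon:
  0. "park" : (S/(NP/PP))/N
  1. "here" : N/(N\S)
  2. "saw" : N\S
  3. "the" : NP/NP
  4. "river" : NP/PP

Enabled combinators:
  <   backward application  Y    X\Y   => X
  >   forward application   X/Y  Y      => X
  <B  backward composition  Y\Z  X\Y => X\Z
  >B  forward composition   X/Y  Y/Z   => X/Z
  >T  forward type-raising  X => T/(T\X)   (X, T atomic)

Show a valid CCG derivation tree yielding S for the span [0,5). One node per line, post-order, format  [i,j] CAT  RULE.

[0,5] S   >
  [0,3] S/(NP/PP)   >
    [0,1] "park" : (S/(NP/PP))/N
    [1,3] N   >
      [1,2] "here" : N/(N\S)
      [2,3] "saw" : N\S
  [3,5] NP/PP   >B
    [3,4] "the" : NP/NP
    [4,5] "river" : NP/PP

[0,1] (S/(NP/PP))/N  lex  "park"
[1,2] N/(N\S)  lex  "here"
[2,3] N\S  lex  "saw"
[1,3] N  >  k=2
[0,3] S/(NP/PP)  >  k=1
[3,4] NP/NP  lex  "the"
[4,5] NP/PP  lex  "river"
[3,5] NP/PP  >B  k=4
[0,5] S  >  k=3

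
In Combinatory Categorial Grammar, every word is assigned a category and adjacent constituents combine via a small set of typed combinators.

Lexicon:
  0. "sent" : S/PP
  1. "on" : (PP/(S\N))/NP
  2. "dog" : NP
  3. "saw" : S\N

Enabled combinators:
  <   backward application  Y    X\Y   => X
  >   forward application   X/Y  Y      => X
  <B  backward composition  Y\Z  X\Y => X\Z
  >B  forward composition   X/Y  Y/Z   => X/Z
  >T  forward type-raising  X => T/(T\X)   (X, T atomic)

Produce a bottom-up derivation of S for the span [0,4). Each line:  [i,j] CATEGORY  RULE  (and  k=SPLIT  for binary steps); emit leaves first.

[0,1] S/PP  lex  "sent"
[1,2] (PP/(S\N))/NP  lex  "on"
[2,3] NP  lex  "dog"
[1,3] PP/(S\N)  >  k=2
[3,4] S\N  lex  "saw"
[1,4] PP  >  k=3
[0,4] S  >  k=1

[0,4] S   >
  [0,1] "sent" : S/PP
  [1,4] PP   >
    [1,3] PP/(S\N)   >
      [1,2] "on" : (PP/(S\N))/NP
      [2,3] "dog" : NP
    [3,4] "saw" : S\N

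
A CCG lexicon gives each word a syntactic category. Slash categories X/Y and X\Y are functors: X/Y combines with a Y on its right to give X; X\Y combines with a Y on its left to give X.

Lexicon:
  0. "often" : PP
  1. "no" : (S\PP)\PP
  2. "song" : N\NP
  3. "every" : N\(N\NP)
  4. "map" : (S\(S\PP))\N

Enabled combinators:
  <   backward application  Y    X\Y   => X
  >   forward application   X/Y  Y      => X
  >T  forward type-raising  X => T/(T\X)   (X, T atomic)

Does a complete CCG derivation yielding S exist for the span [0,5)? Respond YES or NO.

[0,5] S   <
  [0,2] S\PP   <
    [0,1] "often" : PP
    [1,2] "no" : (S\PP)\PP
  [2,5] S\(S\PP)   <
    [2,4] N   <
      [2,3] "song" : N\NP
      [3,4] "every" : N\(N\NP)
    [4,5] "map" : (S\(S\PP))\N

YES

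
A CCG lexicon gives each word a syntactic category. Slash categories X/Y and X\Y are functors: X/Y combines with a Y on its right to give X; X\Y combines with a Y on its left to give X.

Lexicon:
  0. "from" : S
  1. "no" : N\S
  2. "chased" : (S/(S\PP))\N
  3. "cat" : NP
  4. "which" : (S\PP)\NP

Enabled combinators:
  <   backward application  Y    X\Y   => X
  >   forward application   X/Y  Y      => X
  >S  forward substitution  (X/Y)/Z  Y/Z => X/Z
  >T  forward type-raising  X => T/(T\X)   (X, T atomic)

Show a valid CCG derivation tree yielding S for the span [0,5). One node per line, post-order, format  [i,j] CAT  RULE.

[0,1] S  lex  "from"
[1,2] N\S  lex  "no"
[0,2] N  <  k=1
[2,3] (S/(S\PP))\N  lex  "chased"
[0,3] S/(S\PP)  <  k=2
[3,4] NP  lex  "cat"
[4,5] (S\PP)\NP  lex  "which"
[3,5] S\PP  <  k=4
[0,5] S  >  k=3

[0,5] S   >
  [0,3] S/(S\PP)   <
    [0,2] N   <
      [0,1] "from" : S
      [1,2] "no" : N\S
    [2,3] "chased" : (S/(S\PP))\N
  [3,5] S\PP   <
    [3,4] "cat" : NP
    [4,5] "which" : (S\PP)\NP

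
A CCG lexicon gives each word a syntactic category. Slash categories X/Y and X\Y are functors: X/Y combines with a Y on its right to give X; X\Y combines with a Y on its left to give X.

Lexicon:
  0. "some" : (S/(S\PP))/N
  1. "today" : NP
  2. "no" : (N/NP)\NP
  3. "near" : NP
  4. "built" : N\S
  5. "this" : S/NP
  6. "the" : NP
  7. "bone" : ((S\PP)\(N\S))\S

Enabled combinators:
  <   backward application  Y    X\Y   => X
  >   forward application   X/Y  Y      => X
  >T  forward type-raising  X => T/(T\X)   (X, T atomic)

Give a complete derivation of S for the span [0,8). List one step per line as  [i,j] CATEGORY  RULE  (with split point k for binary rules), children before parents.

[0,1] (S/(S\PP))/N  lex  "some"
[1,2] NP  lex  "today"
[2,3] (N/NP)\NP  lex  "no"
[1,3] N/NP  <  k=2
[3,4] NP  lex  "near"
[1,4] N  >  k=3
[0,4] S/(S\PP)  >  k=1
[4,5] N\S  lex  "built"
[5,6] S/NP  lex  "this"
[6,7] NP  lex  "the"
[5,7] S  >  k=6
[7,8] ((S\PP)\(N\S))\S  lex  "bone"
[5,8] (S\PP)\(N\S)  <  k=7
[4,8] S\PP  <  k=5
[0,8] S  >  k=4

[0,8] S   >
  [0,4] S/(S\PP)   >
    [0,1] "some" : (S/(S\PP))/N
    [1,4] N   >
      [1,3] N/NP   <
        [1,2] "today" : NP
        [2,3] "no" : (N/NP)\NP
      [3,4] "near" : NP
  [4,8] S\PP   <
    [4,5] "built" : N\S
    [5,8] (S\PP)\(N\S)   <
      [5,7] S   >
        [5,6] "this" : S/NP
        [6,7] "the" : NP
      [7,8] "bone" : ((S\PP)\(N\S))\S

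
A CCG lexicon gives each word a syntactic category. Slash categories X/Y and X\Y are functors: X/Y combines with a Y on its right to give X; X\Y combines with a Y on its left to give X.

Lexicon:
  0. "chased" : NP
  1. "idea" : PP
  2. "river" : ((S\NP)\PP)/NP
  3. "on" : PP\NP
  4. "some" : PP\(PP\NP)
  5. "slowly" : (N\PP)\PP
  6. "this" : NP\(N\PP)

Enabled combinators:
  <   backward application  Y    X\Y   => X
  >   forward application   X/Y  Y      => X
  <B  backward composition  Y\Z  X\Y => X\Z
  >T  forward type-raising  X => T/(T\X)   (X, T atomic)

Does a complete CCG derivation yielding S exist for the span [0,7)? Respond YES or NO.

YES

[0,7] S   >
  [0,1] S/(S\NP)   >T
    [0,1] "chased" : NP
  [1,7] S\NP   <
    [1,2] "idea" : PP
    [2,7] (S\NP)\PP   >
      [2,3] "river" : ((S\NP)\PP)/NP
      [3,7] NP   <
        [3,5] PP   <
          [3,4] "on" : PP\NP
          [4,5] "some" : PP\(PP\NP)
        [5,7] NP\PP   <B
          [5,6] "slowly" : (N\PP)\PP
          [6,7] "this" : NP\(N\PP)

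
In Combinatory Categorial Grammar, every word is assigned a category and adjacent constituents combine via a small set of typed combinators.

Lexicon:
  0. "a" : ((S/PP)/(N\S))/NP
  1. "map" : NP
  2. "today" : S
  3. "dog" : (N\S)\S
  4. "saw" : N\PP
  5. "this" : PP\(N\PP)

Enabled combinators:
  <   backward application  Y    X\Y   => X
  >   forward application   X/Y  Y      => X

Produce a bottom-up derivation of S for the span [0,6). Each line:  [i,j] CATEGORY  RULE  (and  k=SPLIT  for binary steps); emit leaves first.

[0,1] ((S/PP)/(N\S))/NP  lex  "a"
[1,2] NP  lex  "map"
[0,2] (S/PP)/(N\S)  >  k=1
[2,3] S  lex  "today"
[3,4] (N\S)\S  lex  "dog"
[2,4] N\S  <  k=3
[0,4] S/PP  >  k=2
[4,5] N\PP  lex  "saw"
[5,6] PP\(N\PP)  lex  "this"
[4,6] PP  <  k=5
[0,6] S  >  k=4

[0,6] S   >
  [0,4] S/PP   >
    [0,2] (S/PP)/(N\S)   >
      [0,1] "a" : ((S/PP)/(N\S))/NP
      [1,2] "map" : NP
    [2,4] N\S   <
      [2,3] "today" : S
      [3,4] "dog" : (N\S)\S
  [4,6] PP   <
    [4,5] "saw" : N\PP
    [5,6] "this" : PP\(N\PP)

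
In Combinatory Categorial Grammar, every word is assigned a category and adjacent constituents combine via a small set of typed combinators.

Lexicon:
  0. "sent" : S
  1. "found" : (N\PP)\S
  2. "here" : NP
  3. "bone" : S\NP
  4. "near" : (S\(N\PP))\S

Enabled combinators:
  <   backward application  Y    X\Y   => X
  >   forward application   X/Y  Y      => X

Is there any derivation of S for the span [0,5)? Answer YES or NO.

[0,5] S   <
  [0,2] N\PP   <
    [0,1] "sent" : S
    [1,2] "found" : (N\PP)\S
  [2,5] S\(N\PP)   <
    [2,4] S   <
      [2,3] "here" : NP
      [3,4] "bone" : S\NP
    [4,5] "near" : (S\(N\PP))\S

YES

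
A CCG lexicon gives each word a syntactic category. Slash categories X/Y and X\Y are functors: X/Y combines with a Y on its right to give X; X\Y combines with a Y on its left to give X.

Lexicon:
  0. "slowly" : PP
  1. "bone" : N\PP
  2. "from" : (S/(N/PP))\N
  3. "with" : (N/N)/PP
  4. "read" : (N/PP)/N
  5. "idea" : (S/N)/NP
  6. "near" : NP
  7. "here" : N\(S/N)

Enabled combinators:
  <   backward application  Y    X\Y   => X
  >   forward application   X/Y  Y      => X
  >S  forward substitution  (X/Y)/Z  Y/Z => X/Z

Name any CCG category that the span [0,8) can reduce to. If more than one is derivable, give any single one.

S

[0,8] S   >
  [0,3] S/(N/PP)   <
    [0,2] N   <
      [0,1] "slowly" : PP
      [1,2] "bone" : N\PP
    [2,3] "from" : (S/(N/PP))\N
  [3,8] N/PP   >S
    [3,4] "with" : (N/N)/PP
    [4,8] N/PP   >
      [4,5] "read" : (N/PP)/N
      [5,8] N   <
        [5,7] S/N   >
          [5,6] "idea" : (S/N)/NP
          [6,7] "near" : NP
        [7,8] "here" : N\(S/N)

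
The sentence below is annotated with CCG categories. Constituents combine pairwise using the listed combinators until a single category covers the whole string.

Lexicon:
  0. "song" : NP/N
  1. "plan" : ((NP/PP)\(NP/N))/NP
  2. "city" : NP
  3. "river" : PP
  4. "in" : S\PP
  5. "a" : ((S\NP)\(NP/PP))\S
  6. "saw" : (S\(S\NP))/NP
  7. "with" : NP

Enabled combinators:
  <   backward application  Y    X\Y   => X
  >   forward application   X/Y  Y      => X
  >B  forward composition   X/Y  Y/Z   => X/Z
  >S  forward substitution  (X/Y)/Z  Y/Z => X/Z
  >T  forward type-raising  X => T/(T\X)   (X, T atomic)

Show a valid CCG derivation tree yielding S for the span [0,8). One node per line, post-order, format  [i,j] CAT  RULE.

[0,1] NP/N  lex  "song"
[1,2] ((NP/PP)\(NP/N))/NP  lex  "plan"
[2,3] NP  lex  "city"
[1,3] (NP/PP)\(NP/N)  >  k=2
[0,3] NP/PP  <  k=1
[3,4] PP  lex  "river"
[4,5] S\PP  lex  "in"
[3,5] S  <  k=4
[5,6] ((S\NP)\(NP/PP))\S  lex  "a"
[3,6] (S\NP)\(NP/PP)  <  k=5
[0,6] S\NP  <  k=3
[6,7] (S\(S\NP))/NP  lex  "saw"
[7,8] NP  lex  "with"
[6,8] S\(S\NP)  >  k=7
[0,8] S  <  k=6

[0,8] S   <
  [0,6] S\NP   <
    [0,3] NP/PP   <
      [0,1] "song" : NP/N
      [1,3] (NP/PP)\(NP/N)   >
        [1,2] "plan" : ((NP/PP)\(NP/N))/NP
        [2,3] "city" : NP
    [3,6] (S\NP)\(NP/PP)   <
      [3,5] S   <
        [3,4] "river" : PP
        [4,5] "in" : S\PP
      [5,6] "a" : ((S\NP)\(NP/PP))\S
  [6,8] S\(S\NP)   >
    [6,7] "saw" : (S\(S\NP))/NP
    [7,8] "with" : NP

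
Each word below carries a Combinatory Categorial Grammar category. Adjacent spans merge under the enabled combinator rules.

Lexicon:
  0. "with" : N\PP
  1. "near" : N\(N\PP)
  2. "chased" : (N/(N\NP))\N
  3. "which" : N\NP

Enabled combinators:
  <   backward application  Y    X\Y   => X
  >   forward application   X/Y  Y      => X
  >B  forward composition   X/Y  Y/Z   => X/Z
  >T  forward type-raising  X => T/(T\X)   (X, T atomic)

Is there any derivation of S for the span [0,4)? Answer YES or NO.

N\PP N\(N\PP) (N/(N\NP))\N N\NP
CKY chart[0,4] = {N, N/(N\N), NP/(NP\N), PP/(PP\N), S/(S\N)}; S ∉ chart

NO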